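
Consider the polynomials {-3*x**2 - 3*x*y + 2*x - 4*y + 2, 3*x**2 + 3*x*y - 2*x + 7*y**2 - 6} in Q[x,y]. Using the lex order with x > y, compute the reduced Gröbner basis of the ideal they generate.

f_1 = -3*x**2 - 3*x*y + 2*x - 4*y + 2, LT = x**2.
f_2 = 3*x**2 + 3*x*y - 2*x + 7*y**2 - 6, LT = x**2.

S(f_1,f_2): lcm = x**2. S = -7/3*y**2 + 4/3*y + 4/3.
  reduce S modulo (f_1, f_2):
  remainder -7/3*y**2 + 4/3*y + 4/3 ≠ 0; add g_3 = -7/3*y**2 + 4/3*y + 4/3 to the basis.

The other S-polynomials (S(f_1,g_3), S(f_2,g_3)) all reduce to 0 modulo the current basis, so we have a Gröbner basis.
Inter-reduce: drop elements whose leading term is divisible by another's, tail-reduce, and make monic.

G = {x**2 + x*y - 2/3*x + 4/3*y - 2/3, y**2 - 4/7*y - 4/7}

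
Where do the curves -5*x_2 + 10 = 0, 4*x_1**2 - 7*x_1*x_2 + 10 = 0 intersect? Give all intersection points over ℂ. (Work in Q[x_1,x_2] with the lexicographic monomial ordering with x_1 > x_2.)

Compute a lex Gröbner basis by Buchberger's algorithm.
f_1 = -5*x_2 + 10, LT = x_2.
f_2 = 4*x_1**2 - 7*x_1*x_2 + 10, LT = x_1**2.

The S-polynomials (S(f_1,f_2)) all reduce to 0 modulo the current basis, so we have a Gröbner basis.
Inter-reduce: drop elements whose leading term is divisible by another's, tail-reduce, and make monic.
Reduced Gröbner basis: {x_1**2 - 7/2*x_1 + 5/2, x_2 - 2}.

Elimination: the polynomial x_2 - 2 lies in the elimination ideal for x_2, so x_2 ∈ {2}. For each such x_2, the remaining basis elements (now univariate) give the rest of the solution.
  x_2 = 2: the earlier basis element becomes x_1**2 - 7/2*x_1 + 5/2 = 0, giving x_1 = 1, 5/2 — points (1, 2), (5/2, 2).

{(1, 2), (5/2, 2)}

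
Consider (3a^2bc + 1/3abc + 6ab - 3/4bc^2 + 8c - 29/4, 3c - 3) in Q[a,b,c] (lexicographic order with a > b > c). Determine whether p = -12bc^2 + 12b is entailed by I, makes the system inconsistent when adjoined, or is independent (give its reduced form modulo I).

First compute the reduced Gröbner basis of I by Buchberger's algorithm.
f_1 = 3a^2bc + 1/3abc + 6ab - 3/4bc^2 + 8c - 29/4, LT = a^2bc.
f_2 = 3c - 3, LT = c.

S(f_1,f_2): lcm = a^2bc. S = a^2b + 1/9abc + 2ab - 1/4bc^2 + 8/3c - 29/12.
  reduce S modulo (f_1, f_2):
  remainder a^2b + 19/9ab - 1/4b + 1/4 ≠ 0; add h_3 = a^2b + 19/9ab - 1/4b + 1/4 to the basis.

The other S-polynomials (S(f_1,h_3), S(f_2,h_3)) all reduce to 0 modulo the current basis, so we have a Gröbner basis.
Inter-reduce: drop elements whose leading term is divisible by another's, tail-reduce, and make monic.
Reduced Gröbner basis: {a^2b + 19/9ab - 1/4b + 1/4, c - 1}.
Label its elements g_1 = a^2b + 19/9ab - 1/4b + 1/4, g_2 = c - 1.

Reduce p = -12bc^2 + 12b modulo G:
  leading term bc^2: subtract (-12bc)·g_2 from -12bc^2 + 12b → -12bc + 12b
  leading term bc: subtract (-12b)·g_2 from -12bc + 12b → 0
  normal form = 0.
Since the normal form is 0, p ∈ I.

-12bc^2 + 12b lies in I (it reduces to 0).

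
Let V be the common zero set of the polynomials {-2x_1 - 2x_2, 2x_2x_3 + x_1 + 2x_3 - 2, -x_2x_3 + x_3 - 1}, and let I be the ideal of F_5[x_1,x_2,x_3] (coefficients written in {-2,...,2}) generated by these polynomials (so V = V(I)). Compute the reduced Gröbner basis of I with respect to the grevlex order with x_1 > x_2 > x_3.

This is the nonlinear analogue of row-reducing a linear system.

f_1 = -2x_1 - 2x_2, LT = x_1.
f_2 = 2x_2x_3 + x_1 + 2x_3 - 2, LT = x_2x_3.
f_3 = -x_2x_3 + x_3 - 1, LT = x_2x_3.

S(f_2,f_3): lcm = x_2x_3. S = -2x_1 + 2x_3 - 2.
  leading term x_1: subtract (1)·f_1 from -2x_1 + 2x_3 - 2 → 2x_2 + 2x_3 - 2
  leading term x_2: no divisor's leading term divides it; move 2x_2 to the remainder.
  leading term x_3: no divisor's leading term divides it; move 2x_3 to the remainder.
  leading term 1: no divisor's leading term divides it; move -2 to the remainder.
  remainder 2x_2 + 2x_3 - 2 ≠ 0; add g_4 = 2x_2 + 2x_3 - 2 to the basis.

S(f_2,g_4): lcm = x_2x_3. S = -x_3^{2} - 2x_1 + 2x_3 - 1.
  leading term x_3^{2}: no divisor's leading term divides it; move -x_3^{2} to the remainder.
  leading term x_1: subtract (1)·f_1 from -2x_1 + 2x_3 - 1 → 2x_2 + 2x_3 - 1
  leading term x_2: subtract (1)·g_4 from 2x_2 + 2x_3 - 1 → 1
  leading term 1: no divisor's leading term divides it; move 1 to the remainder.
  remainder -x_3^{2} + 1 ≠ 0; add g_5 = -x_3^{2} + 1 to the basis.

The other S-polynomials (S(f_1,f_2), S(f_1,f_3), S(f_1,g_4), S(f_3,g_4), S(f_1,g_5), S(f_2,g_5), S(f_3,g_5), S(g_4,g_5)) all reduce to 0 modulo the current basis, so we have a Gröbner basis.
Inter-reduce: drop elements whose leading term is divisible by another's, tail-reduce, and make monic.

G = {x_3^{2} - 1, x_1 - x_3 + 1, x_2 + x_3 - 1}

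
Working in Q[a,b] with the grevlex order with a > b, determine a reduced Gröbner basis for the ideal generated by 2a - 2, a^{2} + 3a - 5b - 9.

G = {a - 1, b + 1}

f_1 = 2a - 2, LT = a.
f_2 = a^{2} + 3a - 5b - 9, LT = a^{2}.

S(f_1,f_2): lcm = a^{2}. S = -4a + 5b + 9.
  leading term a: subtract (-2)·f_1 from -4a + 5b + 9 → 5b + 5
  leading term b: no divisor's leading term divides it; move 5b to the remainder.
  leading term 1: no divisor's leading term divides it; move 5 to the remainder.
  remainder 5b + 5 ≠ 0; add g_3 = 5b + 5 to the basis.

The other S-polynomials (S(f_1,g_3), S(f_2,g_3)) all reduce to 0 modulo the current basis, so we have a Gröbner basis.
Inter-reduce: drop elements whose leading term is divisible by another's, tail-reduce, and make monic.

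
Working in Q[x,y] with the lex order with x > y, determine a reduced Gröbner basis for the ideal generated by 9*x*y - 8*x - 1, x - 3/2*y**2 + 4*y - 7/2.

f_1 = 9*x*y - 8*x - 1, LT = x*y.
f_2 = x - 3/2*y**2 + 4*y - 7/2, LT = x.

S(f_1,f_2): lcm = x*y. S = -8/9*x + 3/2*y**3 - 4*y**2 + 7/2*y - 1/9.
  leading term x: subtract (-8/9)·f_2 from -8/9*x + 3/2*y**3 - 4*y**2 + 7/2*y - 1/9 → 3/2*y**3 - 16/3*y**2 + 127/18*y - 29/9
  leading term y**3: no divisor's leading term divides it; move 3/2*y**3 to the remainder.
  leading term y**2: no divisor's leading term divides it; move -16/3*y**2 to the remainder.
  leading term y: no divisor's leading term divides it; move 127/18*y to the remainder.
  leading term 1: no divisor's leading term divides it; move -29/9 to the remainder.
  remainder 3/2*y**3 - 16/3*y**2 + 127/18*y - 29/9 ≠ 0; add g_3 = 3/2*y**3 - 16/3*y**2 + 127/18*y - 29/9 to the basis.

The other S-polynomials (S(f_1,g_3), S(f_2,g_3)) all reduce to 0 modulo the current basis, so we have a Gröbner basis.
Inter-reduce: drop elements whose leading term is divisible by another's, tail-reduce, and make monic.

G = {x - 3/2*y**2 + 4*y - 7/2, y**3 - 32/9*y**2 + 127/27*y - 58/27}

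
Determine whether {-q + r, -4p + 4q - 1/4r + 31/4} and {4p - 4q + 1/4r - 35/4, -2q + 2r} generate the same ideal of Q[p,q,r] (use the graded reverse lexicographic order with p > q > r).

For a fixed monomial order, each ideal has a unique reduced Gröbner basis; comparing bases decides equality.
Buchberger on the first generating set:
f_1 = -q + r, LT = q.
f_2 = -4p + 4q - 1/4r + 31/4, LT = p.

The S-polynomials (S(f_1,f_2)) all reduce to 0 modulo the current basis, so we have a Gröbner basis.
Inter-reduce: drop elements whose leading term is divisible by another's, tail-reduce, and make monic.
Reduced Gröbner basis: {p - 15/16r - 31/16, q - r}.

Buchberger on the second generating set:
h_1 = 4p - 4q + 1/4r - 35/4, LT = p.
h_2 = -2q + 2r, LT = q.

The S-polynomials (S(h_1,h_2)) all reduce to 0 modulo the current basis, so we have a Gröbner basis.
Inter-reduce: drop elements whose leading term is divisible by another's, tail-reduce, and make monic.
Reduced Gröbner basis: {p - 15/16r - 35/16, q - r}.

These differ, so the ideals are not equal.

No, the ideals differ.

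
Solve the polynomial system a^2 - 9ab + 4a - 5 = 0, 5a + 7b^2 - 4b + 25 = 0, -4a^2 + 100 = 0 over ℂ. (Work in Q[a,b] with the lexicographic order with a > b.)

Compute a lex Gröbner basis by Buchberger's algorithm.
f_1 = a^2 - 9ab + 4a - 5, LT = a^2.
f_2 = 5a + 7b^2 - 4b + 25, LT = a.
f_3 = -4a^2 + 100, LT = a^2.

S(f_1,f_2): lcm = a^2. S = -7/5ab^2 - 41/5ab - a - 5.
  reduce S modulo (f_1, f_2, f_3):
  remainder 49/25b^4 + 259/25b^3 + 46/25b^2 + 201/5b ≠ 0; add h_4 = 49/25b^4 + 259/25b^3 + 46/25b^2 + 201/5b to the basis.

S(f_1,f_3): lcm = a^2. S = -9ab + 4a + 20.
  reduce S modulo (f_1, f_2, f_3, h_4):
  remainder 63/5b^3 - 64/5b^2 + 241/5b ≠ 0; add h_5 = 63/5b^3 - 64/5b^2 + 241/5b to the basis.

S(h_4,h_5): lcm = b^4. S = 397/63b^3 - 1273/441b^2 + 1005/49b.
  reduce S modulo (f_1, f_2, f_3, h_4, h_5):
  remainder 1993/567b^2 - 14272/3969b ≠ 0; add h_6 = 1993/567b^2 - 14272/3969b to the basis.

S(h_4,h_6): lcm = b^4. S = 88013/13951b^3 + 46/49b^2 + 1005/49b.
  reduce S modulo (f_1, f_2, f_3, h_4, h_5, h_6):
  remainder 757800000/194630401b ≠ 0; add h_7 = 757800000/194630401b to the basis.

The other S-polynomials (S(f_2,f_3), S(f_1,h_4), S(f_2,h_4), S(f_3,h_4), S(f_1,h_5), S(f_2,h_5), S(f_3,h_5), S(f_1,h_6), S(f_2,h_6), S(f_3,h_6), S(h_5,h_6), S(f_1,h_7), S(f_2,h_7), S(f_3,h_7), S(h_4,h_7), S(h_5,h_7), S(h_6,h_7)) all reduce to 0 modulo the current basis, so we have a Gröbner basis.
Inter-reduce: drop elements whose leading term is divisible by another's, tail-reduce, and make monic.
Reduced Gröbner basis: {a + 5, b}.

Since the basis is lex-ordered, b is univariate in b. Its roots are {0}. Back-substituting each root into the other basis elements fixes the other coordinates.
  b = 0: the earlier basis element becomes a + 5 = 0, giving a = -5 — point (-5, 0).
A lex Gröbner basis triangularizes the system, enabling back-substitution.

{(-5, 0)}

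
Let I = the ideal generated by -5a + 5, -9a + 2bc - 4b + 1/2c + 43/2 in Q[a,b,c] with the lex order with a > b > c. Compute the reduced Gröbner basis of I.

f_1 = -5a + 5, LT = a.
f_2 = -9a + 2bc - 4b + 1/2c + 43/2, LT = a.

S(f_1,f_2): lcm = a. S = 2/9bc - 4/9b + 1/18c + 25/18.
  leading term bc: no divisor's leading term divides it; move 2/9bc to the remainder.
  leading term b: no divisor's leading term divides it; move -4/9b to the remainder.
  leading term c: no divisor's leading term divides it; move 1/18c to the remainder.
  leading term 1: no divisor's leading term divides it; move 25/18 to the remainder.
  remainder 2/9bc - 4/9b + 1/18c + 25/18 ≠ 0; add g_3 = 2/9bc - 4/9b + 1/18c + 25/18 to the basis.

S(f_1,g_3): leading monomials are coprime, so the S-polynomial reduces to 0 (Buchberger's first criterion).
S(f_2,g_3): leading monomials are coprime, so the S-polynomial reduces to 0 (Buchberger's first criterion).
Every S-polynomial of the final basis reduces to 0, so we have a Gröbner basis.
Inter-reduce: drop elements whose leading term is divisible by another's, tail-reduce, and make monic.

G = {a - 1, bc - 2b + 1/4c + 25/4}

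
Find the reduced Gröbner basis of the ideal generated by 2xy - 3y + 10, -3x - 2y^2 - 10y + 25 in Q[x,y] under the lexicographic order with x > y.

G = {x + 2/3y^2 + 10/3y - 25/3, y^3 + 5y^2 - 41/4y - 15/2}

f_1 = 2xy - 3y + 10, LT = xy.
f_2 = -3x - 2y^2 - 10y + 25, LT = x.

S(f_1,f_2): lcm = xy. S = -2/3y^3 - 10/3y^2 + 41/6y + 5.
  leading term y^3: no divisor's leading term divides it; move -2/3y^3 to the remainder.
  leading term y^2: no divisor's leading term divides it; move -10/3y^2 to the remainder.
  leading term y: no divisor's leading term divides it; move 41/6y to the remainder.
  leading term 1: no divisor's leading term divides it; move 5 to the remainder.
  remainder -2/3y^3 - 10/3y^2 + 41/6y + 5 ≠ 0; add g_3 = -2/3y^3 - 10/3y^2 + 41/6y + 5 to the basis.

The other S-polynomials (S(f_1,g_3), S(f_2,g_3)) all reduce to 0 modulo the current basis, so we have a Gröbner basis.
Inter-reduce: drop elements whose leading term is divisible by another's, tail-reduce, and make monic.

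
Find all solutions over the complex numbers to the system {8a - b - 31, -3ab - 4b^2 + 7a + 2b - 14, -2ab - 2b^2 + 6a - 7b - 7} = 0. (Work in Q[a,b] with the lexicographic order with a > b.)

{(4, 1)}

Compute a lex Gröbner basis by Buchberger's algorithm.
f_1 = 8a - b - 31, LT = a.
f_2 = -3ab + 7a - 4b^2 + 2b - 14, LT = ab.
f_3 = -2ab + 6a - 2b^2 - 7b - 7, LT = ab.

S(f_1,f_2): lcm = ab. S = 7/3a - 35/24b^2 - 77/24b - 14/3.
  leading term a: subtract (7/24)·f_1 from 7/3a - 35/24b^2 - 77/24b - 14/3 → -35/24b^2 - 35/12b + 35/8
  leading term b^2: no divisor's leading term divides it; move -35/24b^2 to the remainder.
  leading term b: no divisor's leading term divides it; move -35/12b to the remainder.
  leading term 1: no divisor's leading term divides it; move 35/8 to the remainder.
  remainder -35/24b^2 - 35/12b + 35/8 ≠ 0; add h_4 = -35/24b^2 - 35/12b + 35/8 to the basis.

S(f_1,f_3): lcm = ab. S = 3a - 9/8b^2 - 59/8b - 7/2.
  leading term a: subtract (3/8)·f_1 from 3a - 9/8b^2 - 59/8b - 7/2 → -9/8b^2 - 7b + 65/8
  leading term b^2: subtract (27/35)·h_4 from -9/8b^2 - 7b + 65/8 → -19/4b + 19/4
  leading term b: no divisor's leading term divides it; move -19/4b to the remainder.
  leading term 1: no divisor's leading term divides it; move 19/4 to the remainder.
  remainder -19/4b + 19/4 ≠ 0; add h_5 = -19/4b + 19/4 to the basis.

The other S-polynomials (S(f_2,f_3), S(f_1,h_4), S(f_2,h_4), S(f_3,h_4), S(f_1,h_5), S(f_2,h_5), S(f_3,h_5), S(h_4,h_5)) all reduce to 0 modulo the current basis, so we have a Gröbner basis.
Inter-reduce: drop elements whose leading term is divisible by another's, tail-reduce, and make monic.
Reduced Gröbner basis: {a - 4, b - 1}.

A lex Gröbner basis eliminates variables successively. Here b - 1 depends only on b, with roots {1}; lifting each root through the earlier basis elements recovers the full solutions.
  b = 1: the earlier basis element becomes a - 4 = 0, giving a = 4 — point (4, 1).
Each listed point satisfies every original equation (direct substitution).
This is the nonlinear analogue of row-reducing a linear system.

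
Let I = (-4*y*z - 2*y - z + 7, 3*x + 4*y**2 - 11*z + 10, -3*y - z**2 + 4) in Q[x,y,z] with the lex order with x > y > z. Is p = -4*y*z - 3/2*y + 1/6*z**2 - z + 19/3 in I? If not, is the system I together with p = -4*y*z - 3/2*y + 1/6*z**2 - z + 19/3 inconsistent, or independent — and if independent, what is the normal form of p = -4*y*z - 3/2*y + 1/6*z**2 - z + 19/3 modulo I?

First compute the reduced Gröbner basis of I by Buchberger's algorithm.
f_1 = -4*y*z - 2*y - z + 7, LT = y*z.
f_2 = 3*x + 4*y**2 - 11*z + 10, LT = x.
f_3 = -3*y - z**2 + 4, LT = y.

S(f_1,f_3): lcm = y*z. S = 1/2*y - 1/3*z**3 + 19/12*z - 7/4.
  leading term y: subtract (-1/6)·f_3 from 1/2*y - 1/3*z**3 + 19/12*z - 7/4 → -1/3*z**3 - 1/6*z**2 + 19/12*z - 13/12
  leading term z**3: no divisor's leading term divides it; move -1/3*z**3 to the remainder.
  leading term z**2: no divisor's leading term divides it; move -1/6*z**2 to the remainder.
  leading term z: no divisor's leading term divides it; move 19/12*z to the remainder.
  leading term 1: no divisor's leading term divides it; move -13/12 to the remainder.
  remainder -1/3*z**3 - 1/6*z**2 + 19/12*z - 13/12 ≠ 0; add h_4 = -1/3*z**3 - 1/6*z**2 + 19/12*z - 13/12 to the basis.

The other S-polynomials (S(f_1,f_2), S(f_2,f_3), S(f_1,h_4), S(f_2,h_4), S(f_3,h_4)) all reduce to 0 modulo the current basis, so we have a Gröbner basis.
Inter-reduce: drop elements whose leading term is divisible by another's, tail-reduce, and make monic.
Reduced Gröbner basis: {x - 4/9*z**2 - 9/2*z + 107/18, y + 1/3*z**2 - 4/3, z**3 + 1/2*z**2 - 19/4*z + 13/4}.
Label its elements g_1 = x - 4/9*z**2 - 9/2*z + 107/18, g_2 = y + 1/3*z**2 - 4/3, g_3 = z**3 + 1/2*z**2 - 19/4*z + 13/4.

Reduce p = -4*y*z - 3/2*y + 1/6*z**2 - z + 19/3 modulo G:
  leading term y*z: subtract (-4*z)·g_2 from -4*y*z - 3/2*y + 1/6*z**2 - z + 19/3 → -3/2*y + 4/3*z**3 + 1/6*z**2 - 19/3*z + 19/3
  leading term y: subtract (-3/2)·g_2 from -3/2*y + 4/3*z**3 + 1/6*z**2 - 19/3*z + 19/3 → 4/3*z**3 + 2/3*z**2 - 19/3*z + 13/3
  leading term z**3: subtract (4/3)·g_3 from 4/3*z**3 + 2/3*z**2 - 19/3*z + 13/3 → 0
  normal form = 0.
Since the normal form is 0, p ∈ I.

The remainder on division by a Gröbner basis is unique — it is the normal form.

-4*y*z - 3/2*y + 1/6*z**2 - z + 19/3 lies in I (it reduces to 0).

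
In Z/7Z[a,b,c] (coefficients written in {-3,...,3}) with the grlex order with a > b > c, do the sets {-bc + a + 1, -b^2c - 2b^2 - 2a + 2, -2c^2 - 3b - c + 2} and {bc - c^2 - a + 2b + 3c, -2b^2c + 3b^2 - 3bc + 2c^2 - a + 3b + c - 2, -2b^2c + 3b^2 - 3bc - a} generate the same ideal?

Yes, the ideals are equal.

Since reduced Gröbner bases are canonical representatives of ideals under a given ordering, it suffices to compute and compare them.
Buchberger on the first generating set:
f_1 = -bc + a + 1, LT = bc.
f_2 = -b^2c - 2b^2 - 2a + 2, LT = b^2c.
f_3 = -2c^2 - 3b - c + 2, LT = c^2.

S(f_1,f_2): lcm = b^2c. S = -ab - 2b^2 - 2a - b + 2.
  reduce S modulo (f_1, f_2, f_3):
  remainder -ab - 2b^2 - 2a - b + 2 ≠ 0; add g_4 = -ab - 2b^2 - 2a - b + 2 to the basis.

S(f_1,f_3): lcm = bc^2. S = -ac + 2b^2 + 3bc + b - c.
  reduce S modulo (f_1, f_2, f_3, g_4):
  remainder -ac + 2b^2 + 3a + b - c + 3 ≠ 0; add g_5 = -ac + 2b^2 + 3a + b - c + 3 to the basis.

S(f_2,f_3): lcm = b^2c^2. S = 2b^3 - 2b^2c + 2ac + b^2 - 2c.
  reduce S modulo (f_1, f_2, f_3, g_4, g_5):
  remainder 2b^3 + 2b^2 + 3a + 2b + 3c + 2 ≠ 0; add g_6 = 2b^3 + 2b^2 + 3a + 2b + 3c + 2 to the basis.

S(f_1,g_4): lcm = abc. S = -2b^2c - a^2 - 2ac - bc - a + 2c.
  reduce S modulo (f_1, f_2, f_3, g_4, g_5, g_6):
  remainder -a^2 + 3a - 2b - 3c + 3 ≠ 0; add g_7 = -a^2 + 3a - 2b - 3c + 3 to the basis.

The other S-polynomials (S(f_2,g_4), S(f_3,g_4), S(f_1,g_5), S(f_2,g_5), S(f_3,g_5), S(g_4,g_5), S(f_1,g_6), S(f_2,g_6), S(f_3,g_6), S(g_4,g_6), S(g_5,g_6), S(f_1,g_7), S(f_2,g_7), S(f_3,g_7), S(g_4,g_7), S(g_5,g_7), S(g_6,g_7)) all reduce to 0 modulo the current basis, so we have a Gröbner basis.
Inter-reduce: drop elements whose leading term is divisible by another's, tail-reduce, and make monic.
Reduced Gröbner basis: {b^3 + b^2 - 2a + b - 2c + 1, a^2 - 3a + 2b + 3c - 3, ab + 2b^2 + 2a + b - 2, ac - 2b^2 - 3a - b + c - 3, bc - a - 1, c^2 - 2b - 3c - 1}.

Buchberger on the second generating set:
h_1 = bc - c^2 - a + 2b + 3c, LT = bc.
h_2 = -2b^2c + 3b^2 - 3bc + 2c^2 - a + 3b + c - 2, LT = b^2c.
h_3 = -2b^2c + 3b^2 - 3bc - a, LT = b^2c.

S(h_1,h_2): lcm = b^2c. S = -bc^2 - ab - 2bc + c^2 + 3a - 2b - 3c - 1.
  reduce S modulo (h_1, h_2, h_3):
  remainder -c^3 - ab - ac - 3c^2 + 3a - 2b - 3c - 1 ≠ 0; add k_4 = -c^3 - ab - ac - 3c^2 + 3a - 2b - 3c - 1 to the basis.

S(h_1,h_3): lcm = b^2c. S = -bc^2 - ab - 2bc + 3a.
  reduce S modulo (h_1, h_2, h_3, k_4):
  remainder -c^2 + 2b + 3c + 1 ≠ 0; add k_5 = -c^2 + 2b + 3c + 1 to the basis.

S(h_1,k_4): lcm = bc^3. S = -c^4 - ab^2 - abc - ac^2 - bc^2 + 3c^3 + 3ab - 2b^2 - 3bc - b.
  reduce S modulo (h_1, h_2, h_3, k_4, k_5):
  remainder -ab^2 - 2ab - 2ac - 2b^2 + 2a - b + c + 1 ≠ 0; add k_6 = -ab^2 - 2ab - 2ac - 2b^2 + 2a - b + c + 1 to the basis.

S(h_2,k_4): lcm = b^2c^3. S = -ab^3 - ab^2c - b^2c^2 - 2bc^3 - c^4 + 3ab^2 - 3ac^2 - 2b^3 - 3b^2c + 2bc^2 + 3c^3 - b^2 + c^2.
  reduce S modulo (h_1, h_2, h_3, k_4, k_5, k_6):
  remainder ab + 2b^2 + 2a + b - 2 ≠ 0; add k_7 = ab + 2b^2 + 2a + b - 2 to the basis.

S(h_3,k_4): lcm = b^2c^3. S = -ab^3 - ab^2c - b^2c^2 - 2bc^3 + 3ab^2 - 3ac^2 - 2b^3 - 3b^2c - b^2.
  reduce S modulo (h_1, h_2, h_3, k_4, k_5, k_6, k_7):
  remainder -a^2 - ac + 2b^2 - a - b + 3c - 1 ≠ 0; add k_8 = -a^2 - ac + 2b^2 - a - b + 3c - 1 to the basis.

S(h_2,k_5): lcm = b^2c^2. S = 2b^3 - 2b^2c - 2bc^2 - c^3 - 3ac + b^2 + 2bc + 3c^2 + c.
  reduce S modulo (h_1, h_2, h_3, k_4, k_5, k_6, k_7, k_8):
  remainder 2b^3 - 2ac - b^2 + 2a - 3b + c + 1 ≠ 0; add k_9 = 2b^3 - 2ac - b^2 + 2a - 3b + c + 1 to the basis.

S(h_3,k_5): lcm = b^2c^2. S = 2b^3 - 2b^2c - 2bc^2 - 3ac + b^2.
  reduce S modulo (h_1, h_2, h_3, k_4, k_5, k_6, k_7, k_8, k_9):
  remainder -ac + 2b^2 + 3a + b - c + 3 ≠ 0; add k_10 = -ac + 2b^2 + 3a + b - c + 3 to the basis.

The other S-polynomials (S(h_2,h_3), S(h_1,k_5), S(k_4,k_5), S(h_1,k_6), S(h_2,k_6), S(h_3,k_6), S(k_4,k_6), S(k_5,k_6), S(h_1,k_7), S(h_2,k_7), S(h_3,k_7), S(k_4,k_7), S(k_5,k_7), S(k_6,k_7), S(h_1,k_8), S(h_2,k_8), S(h_3,k_8), S(k_4,k_8), S(k_5,k_8), S(k_6,k_8), S(k_7,k_8), S(h_1,k_9), S(h_2,k_9), S(h_3,k_9), S(k_4,k_9), S(k_5,k_9), S(k_6,k_9), S(k_7,k_9), S(k_8,k_9), S(h_1,k_10), S(h_2,k_10), S(h_3,k_10), S(k_4,k_10), S(k_5,k_10), S(k_6,k_10), S(k_7,k_10), S(k_8,k_10), S(k_9,k_10)) all reduce to 0 modulo the current basis, so we have a Gröbner basis.
Inter-reduce: drop elements whose leading term is divisible by another's, tail-reduce, and make monic.
Reduced Gröbner basis: {b^3 + b^2 - 2a + b - 2c + 1, a^2 - 3a + 2b + 3c - 3, ab + 2b^2 + 2a + b - 2, ac - 2b^2 - 3a - b + c - 3, bc - a - 1, c^2 - 2b - 3c - 1}.

Same reduced basis, so the two generating sets span the same ideal.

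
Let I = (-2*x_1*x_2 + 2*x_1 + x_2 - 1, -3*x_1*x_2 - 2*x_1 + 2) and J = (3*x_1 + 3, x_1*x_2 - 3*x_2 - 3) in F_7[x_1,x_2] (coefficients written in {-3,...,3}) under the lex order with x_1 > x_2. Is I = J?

Two ideals are equal iff their reduced Gröbner bases coincide (the reduced basis is unique for a fixed ordering).
Buchberger on the first generating set:
f_1 = -2*x_1*x_2 + 2*x_1 + x_2 - 1, LT = x_1*x_2.
f_2 = -3*x_1*x_2 - 2*x_1 + 2, LT = x_1*x_2.

S(f_1,f_2): lcm = x_1*x_2. S = 3*x_1 + 3*x_2.
  reduce S modulo (f_1, f_2):
  remainder 3*x_1 + 3*x_2 ≠ 0; add g_3 = 3*x_1 + 3*x_2 to the basis.

S(f_1,g_3): lcm = x_1*x_2. S = -x_1 - x_2**2 + 3*x_2 - 3.
  reduce S modulo (f_1, f_2, g_3):
  remainder -x_2**2 - 3*x_2 - 3 ≠ 0; add g_4 = -x_2**2 - 3*x_2 - 3 to the basis.

The other S-polynomials (S(f_2,g_3), S(f_1,g_4), S(f_2,g_4), S(g_3,g_4)) all reduce to 0 modulo the current basis, so we have a Gröbner basis.
Inter-reduce: drop elements whose leading term is divisible by another's, tail-reduce, and make monic.
Reduced Gröbner basis: {x_1 + x_2, x_2**2 + 3*x_2 + 3}.

Buchberger on the second generating set:
h_1 = 3*x_1 + 3, LT = x_1.
h_2 = x_1*x_2 - 3*x_2 - 3, LT = x_1*x_2.

S(h_1,h_2): lcm = x_1*x_2. S = -3*x_2 + 3.
  reduce S modulo (h_1, h_2):
  remainder -3*x_2 + 3 ≠ 0; add k_3 = -3*x_2 + 3 to the basis.

The other S-polynomials (S(h_1,k_3), S(h_2,k_3)) all reduce to 0 modulo the current basis, so we have a Gröbner basis.
Inter-reduce: drop elements whose leading term is divisible by another's, tail-reduce, and make monic.
Reduced Gröbner basis: {x_1 + 1, x_2 - 1}.

The bases are distinct; the ideals are different.
The same test decides containment: I ⊆ J iff every generator of I reduces to 0 modulo a Gröbner basis of J.

No, the ideals differ.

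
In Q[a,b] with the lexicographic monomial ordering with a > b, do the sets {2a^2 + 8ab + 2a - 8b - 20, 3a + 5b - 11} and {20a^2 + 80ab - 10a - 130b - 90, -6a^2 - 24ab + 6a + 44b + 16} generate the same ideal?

Yes, the ideals are equal.

Two ideals are equal iff their reduced Gröbner bases coincide (the reduced basis is unique for a fixed ordering).
Buchberger on the first generating set:
f_1 = 2a^2 + 8ab + 2a - 8b - 20, LT = a^2.
f_2 = 3a + 5b - 11, LT = a.

S(f_1,f_2): lcm = a^2. S = 7/3ab + 14/3a - 4b - 10.
  leading term ab: subtract (7/9b)·f_2 from 7/3ab + 14/3a - 4b - 10 → 14/3a - 35/9b^2 + 41/9b - 10
  leading term a: subtract (14/9)·f_2 from 14/3a - 35/9b^2 + 41/9b - 10 → -35/9b^2 - 29/9b + 64/9
  leading term b^2: no divisor's leading term divides it; move -35/9b^2 to the remainder.
  leading term b: no divisor's leading term divides it; move -29/9b to the remainder.
  leading term 1: no divisor's leading term divides it; move 64/9 to the remainder.
  remainder -35/9b^2 - 29/9b + 64/9 ≠ 0; add g_3 = -35/9b^2 - 29/9b + 64/9 to the basis.

The other S-polynomials (S(f_1,g_3), S(f_2,g_3)) all reduce to 0 modulo the current basis, so we have a Gröbner basis.
Inter-reduce: drop elements whose leading term is divisible by another's, tail-reduce, and make monic.
Reduced Gröbner basis: {a + 5/3b - 11/3, b^2 + 29/35b - 64/35}.

Buchberger on the second generating set:
h_1 = 20a^2 + 80ab - 10a - 130b - 90, LT = a^2.
h_2 = -6a^2 - 24ab + 6a + 44b + 16, LT = a^2.

S(h_1,h_2): lcm = a^2. S = 1/2a + 5/6b - 11/6.
  leading term a: no divisor's leading term divides it; move 1/2a to the remainder.
  leading term b: no divisor's leading term divides it; move 5/6b to the remainder.
  leading term 1: no divisor's leading term divides it; move -11/6 to the remainder.
  remainder 1/2a + 5/6b - 11/6 ≠ 0; add k_3 = 1/2a + 5/6b - 11/6 to the basis.

S(h_1,k_3): lcm = a^2. S = 7/3ab + 19/6a - 13/2b - 9/2.
  leading term ab: subtract (14/3b)·k_3 from 7/3ab + 19/6a - 13/2b - 9/2 → 19/6a - 35/9b^2 + 37/18b - 9/2
  leading term a: subtract (19/3)·k_3 from 19/6a - 35/9b^2 + 37/18b - 9/2 → -35/9b^2 - 29/9b + 64/9
  leading term b^2: no divisor's leading term divides it; move -35/9b^2 to the remainder.
  leading term b: no divisor's leading term divides it; move -29/9b to the remainder.
  leading term 1: no divisor's leading term divides it; move 64/9 to the remainder.
  remainder -35/9b^2 - 29/9b + 64/9 ≠ 0; add k_4 = -35/9b^2 - 29/9b + 64/9 to the basis.

The other S-polynomials (S(h_2,k_3), S(h_1,k_4), S(h_2,k_4), S(k_3,k_4)) all reduce to 0 modulo the current basis, so we have a Gröbner basis.
Inter-reduce: drop elements whose leading term is divisible by another's, tail-reduce, and make monic.
Reduced Gröbner basis: {a + 5/3b - 11/3, b^2 + 29/35b - 64/35}.

Same reduced basis, so the two generating sets span the same ideal.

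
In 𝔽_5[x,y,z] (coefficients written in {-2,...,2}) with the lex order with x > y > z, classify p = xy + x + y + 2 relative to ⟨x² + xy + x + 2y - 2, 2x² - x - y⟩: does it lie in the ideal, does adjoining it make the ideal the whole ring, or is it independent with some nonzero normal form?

First compute the reduced Gröbner basis of I by Buchberger's algorithm.
f_1 = x² + xy + x + 2y - 2, LT = x².
f_2 = 2x² - x - y, LT = x².

S(f_1,f_2): lcm = x². S = xy - x - 2.
  leading term xy: no divisor's leading term divides it; move xy to the remainder.
  leading term x: no divisor's leading term divides it; move -x to the remainder.
  leading term 1: no divisor's leading term divides it; move -2 to the remainder.
  remainder xy - x - 2 ≠ 0; add h_3 = xy - x - 2 to the basis.

S(f_1,h_3): lcm = x²y. S = x² + xy² + xy + 2x + 2y² - 2y.
  leading term x²: subtract (1)·f_1 from x² + xy² + xy + 2x + 2y² - 2y → xy² + x + 2y² + y + 2
  leading term xy²: subtract (y)·h_3 from xy² + x + 2y² + y + 2 → xy + x + 2y² - 2y + 2
  leading term xy: subtract (1)·h_3 from xy + x + 2y² - 2y + 2 → 2x + 2y² - 2y - 1
  leading term x: no divisor's leading term divides it; move 2x to the remainder.
  leading term y²: no divisor's leading term divides it; move 2y² to the remainder.
  leading term y: no divisor's leading term divides it; move -2y to the remainder.
  leading term 1: no divisor's leading term divides it; move -1 to the remainder.
  remainder 2x + 2y² - 2y - 1 ≠ 0; add h_4 = 2x + 2y² - 2y - 1 to the basis.

S(h_3,h_4): lcm = xy. S = -x - y³ + y² - 2y - 2.
  leading term x: subtract (2)·h_4 from -x - y³ + y² - 2y - 2 → -y³ + 2y² + 2y
  leading term y³: no divisor's leading term divides it; move -y³ to the remainder.
  leading term y²: no divisor's leading term divides it; move 2y² to the remainder.
  leading term y: no divisor's leading term divides it; move 2y to the remainder.
  remainder -y³ + 2y² + 2y ≠ 0; add h_5 = -y³ + 2y² + 2y to the basis.

The other S-polynomials (S(f_2,h_3), S(f_1,h_4), S(f_2,h_4), S(f_1,h_5), S(f_2,h_5), S(h_3,h_5), S(h_4,h_5)) all reduce to 0 modulo the current basis, so we have a Gröbner basis.
Inter-reduce: drop elements whose leading term is divisible by another's, tail-reduce, and make monic.
Reduced Gröbner basis: {x + y² - y + 2, y³ - 2y² - 2y}.
Label its elements g_1 = x + y² - y + 2, g_2 = y³ - 2y² - 2y.

Reduce p = xy + x + y + 2 modulo G:
  leading term xy: subtract (y)·g_1 from xy + x + y + 2 → x - y³ + y² - y + 2
  leading term x: subtract (1)·g_1 from x - y³ + y² - y + 2 → -y³
  leading term y³: subtract (-1)·g_2 from -y³ → -2y² - 2y
  leading term y²: no divisor's leading term divides it; move -2y² to the remainder.
  leading term y: no divisor's leading term divides it; move -2y to the remainder.
  normal form = -2y² - 2y.
The normal form is nonzero, so p ∉ I. Since p minus its normal form lies in I, I + (p) = I + (r) where r = -2y² - 2y; decide whether this ideal is the whole ring.
Run Buchberger on G together with r (pairs among the g_i already reduce to 0 since G is a Gröbner basis):
g_1 = x + y² - y + 2, LT = x.
g_2 = y³ - 2y² - 2y, LT = y³.
r = -2y² - 2y, LT = y².

S(g_2,r): lcm = y³. S = 2y² - 2y.
  leading term y²: subtract (-1)·r from 2y² - 2y → y
  leading term y: no divisor's leading term divides it; move y to the remainder.
  remainder y ≠ 0; add m_4 = y to the basis.

The other S-polynomials (S(g_1,g_2), S(g_1,r), S(g_1,m_4), S(g_2,m_4), S(r,m_4)) all reduce to 0 modulo the current basis, so we have a Gröbner basis.
Inter-reduce: drop elements whose leading term is divisible by another's, tail-reduce, and make monic.
Reduced Gröbner basis: {x + 2, y}.
The reduced Gröbner basis of I + (p) is {x + 2, y} ≠ {1}, a proper ideal, so the enlarged system stays consistent: p is independent of I, with normal form -2y² - 2y.

xy + x + y + 2 is independent of I; its normal form modulo I is -2y² - 2y.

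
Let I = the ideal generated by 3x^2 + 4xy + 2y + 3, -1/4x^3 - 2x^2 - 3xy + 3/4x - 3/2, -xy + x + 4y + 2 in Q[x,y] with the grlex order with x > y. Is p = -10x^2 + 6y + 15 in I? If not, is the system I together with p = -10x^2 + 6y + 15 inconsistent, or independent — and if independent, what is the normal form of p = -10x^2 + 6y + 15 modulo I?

First compute the reduced Gröbner basis of I by Buchberger's algorithm.
f_1 = 3x^2 + 4xy + 2y + 3, LT = x^2.
f_2 = -1/4x^3 - 2x^2 - 3xy + 3/4x - 3/2, LT = x^3.
f_3 = -xy + x + 4y + 2, LT = xy.

S(f_1,f_2): lcm = x^3. S = 4/3x^2y - 8x^2 - 34/3xy + 4x - 6.
  leading term x^2y: subtract (4/9y)·f_1 from 4/3x^2y - 8x^2 - 34/3xy + 4x - 6 → -16/9xy^2 - 8x^2 - 34/3xy - 8/9y^2 + 4x - 4/3y - 6
  leading term xy^2: subtract (16/9y)·f_3 from -16/9xy^2 - 8x^2 - 34/3xy - 8/9y^2 + 4x - 4/3y - 6 → -8x^2 - 118/9xy - 8y^2 + 4x - 44/9y - 6
  leading term x^2: subtract (-8/3)·f_1 from -8x^2 - 118/9xy - 8y^2 + 4x - 44/9y - 6 → -22/9xy - 8y^2 + 4x + 4/9y + 2
  leading term xy: subtract (22/9)·f_3 from -22/9xy - 8y^2 + 4x + 4/9y + 2 → -8y^2 + 14/9x - 28/3y - 26/9
  leading term y^2: no divisor's leading term divides it; move -8y^2 to the remainder.
  leading term x: no divisor's leading term divides it; move 14/9x to the remainder.
  leading term y: no divisor's leading term divides it; move -28/3y to the remainder.
  leading term 1: no divisor's leading term divides it; move -26/9 to the remainder.
  remainder -8y^2 + 14/9x - 28/3y - 26/9 ≠ 0; add h_4 = -8y^2 + 14/9x - 28/3y - 26/9 to the basis.

S(f_1,f_3): lcm = x^2y. S = 4/3xy^2 + x^2 + 4xy + 2/3y^2 + 2x + y.
  leading term xy^2: subtract (-4/3y)·f_3 from 4/3xy^2 + x^2 + 4xy + 2/3y^2 + 2x + y → x^2 + 16/3xy + 6y^2 + 2x + 11/3y
  leading term x^2: subtract (1/3)·f_1 from x^2 + 16/3xy + 6y^2 + 2x + 11/3y → 4xy + 6y^2 + 2x + 3y - 1
  leading term xy: subtract (-4)·f_3 from 4xy + 6y^2 + 2x + 3y - 1 → 6y^2 + 6x + 19y + 7
  leading term y^2: subtract (-3/4)·h_4 from 6y^2 + 6x + 19y + 7 → 43/6x + 12y + 29/6
  leading term x: no divisor's leading term divides it; move 43/6x to the remainder.
  leading term y: no divisor's leading term divides it; move 12y to the remainder.
  leading term 1: no divisor's leading term divides it; move 29/6 to the remainder.
  remainder 43/6x + 12y + 29/6 ≠ 0; add h_5 = 43/6x + 12y + 29/6 to the basis.

S(f_2,f_3): lcm = x^3y. S = x^3 + 12x^2y + 12xy^2 + 2x^2 - 3xy + 6y.
  leading term x^3: subtract (1/3x)·f_1 from x^3 + 12x^2y + 12xy^2 + 2x^2 - 3xy + 6y → 32/3x^2y + 12xy^2 + 2x^2 - 11/3xy - x + 6y
  leading term x^2y: subtract (32/9y)·f_1 from 32/3x^2y + 12xy^2 + 2x^2 - 11/3xy - x + 6y → -20/9xy^2 + 2x^2 - 11/3xy - 64/9y^2 - x - 14/3y
  leading term xy^2: subtract (20/9y)·f_3 from -20/9xy^2 + 2x^2 - 11/3xy - 64/9y^2 - x - 14/3y → 2x^2 - 53/9xy - 16y^2 - x - 82/9y
  leading term x^2: subtract (2/3)·f_1 from 2x^2 - 53/9xy - 16y^2 - x - 82/9y → -77/9xy - 16y^2 - x - 94/9y - 2
  leading term xy: subtract (77/9)·f_3 from -77/9xy - 16y^2 - x - 94/9y - 2 → -16y^2 - 86/9x - 134/3y - 172/9
  leading term y^2: subtract (2)·h_4 from -16y^2 - 86/9x - 134/3y - 172/9 → -38/3x - 26y - 40/3
  leading term x: subtract (-76/43)·h_5 from -38/3x - 26y - 40/3 → -206/43y - 206/43
  leading term y: no divisor's leading term divides it; move -206/43y to the remainder.
  leading term 1: no divisor's leading term divides it; move -206/43 to the remainder.
  remainder -206/43y - 206/43 ≠ 0; add h_6 = -206/43y - 206/43 to the basis.

The other S-polynomials (S(f_1,h_4), S(f_2,h_4), S(f_3,h_4), S(f_1,h_5), S(f_2,h_5), S(f_3,h_5), S(h_4,h_5), S(f_1,h_6), S(f_2,h_6), S(f_3,h_6), S(h_4,h_6), S(h_5,h_6)) all reduce to 0 modulo the current basis, so we have a Gröbner basis.
Inter-reduce: drop elements whose leading term is divisible by another's, tail-reduce, and make monic.
Reduced Gröbner basis: {x - 1, y + 1}.
Label its elements g_1 = x - 1, g_2 = y + 1.

Reduce p = -10x^2 + 6y + 15 modulo G:
  leading term x^2: subtract (-10x)·g_1 from -10x^2 + 6y + 15 → -10x + 6y + 15
  leading term x: subtract (-10)·g_1 from -10x + 6y + 15 → 6y + 5
  leading term y: subtract (6)·g_2 from 6y + 5 → -1
  leading term 1: no divisor's leading term divides it; move -1 to the remainder.
  normal form = -1.
The normal form is nonzero, so p ∉ I. Since p minus its normal form lies in I, I + (p) = I + (r) where r = -1; decide whether this ideal is the whole ring.
Here r = -1 is a nonzero constant, hence a unit: 1 ∈ I + (p), the Gröbner basis of I + (p) is {1}, and the enlarged system has no common solution — adjoining p is inconsistent.

Adjoining -10x^2 + 6y + 15 makes the ideal the whole ring: the system is inconsistent.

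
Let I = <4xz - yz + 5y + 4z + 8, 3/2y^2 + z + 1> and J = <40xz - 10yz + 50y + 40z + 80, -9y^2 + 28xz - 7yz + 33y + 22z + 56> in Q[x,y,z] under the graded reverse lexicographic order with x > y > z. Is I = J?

Two ideals are equal iff their reduced Gröbner bases coincide (the reduced basis is unique for a fixed ordering).
Buchberger on the first generating set:
f_1 = 4xz - yz + 5y + 4z + 8, LT = xz.
f_2 = 3/2y^2 + z + 1, LT = y^2.

S(f_1,f_2): leading monomials are coprime, so the S-polynomial reduces to 0 (Buchberger's first criterion).
Every S-polynomial of the final basis reduces to 0, so we have a Gröbner basis.
Inter-reduce: drop elements whose leading term is divisible by another's, tail-reduce, and make monic.
Reduced Gröbner basis: {y^2 + 2/3z + 2/3, xz - 1/4yz + 5/4y + z + 2}.

Buchberger on the second generating set:
h_1 = 40xz - 10yz + 50y + 40z + 80, LT = xz.
h_2 = -9y^2 + 28xz - 7yz + 33y + 22z + 56, LT = y^2.

S(h_1,h_2): leading monomials are coprime, so the S-polynomial reduces to 0 (Buchberger's first criterion).
Every S-polynomial of the final basis reduces to 0, so we have a Gröbner basis.
Inter-reduce: drop elements whose leading term is divisible by another's, tail-reduce, and make monic.
Reduced Gröbner basis: {y^2 + 2/9y + 2/3z, xz - 1/4yz + 5/4y + z + 2}.

The bases are distinct; the ideals are different.

No, the ideals differ.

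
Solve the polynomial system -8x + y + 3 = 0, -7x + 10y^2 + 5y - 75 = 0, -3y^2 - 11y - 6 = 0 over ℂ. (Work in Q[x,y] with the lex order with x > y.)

Compute a lex Gröbner basis by Buchberger's algorithm.
f_1 = -8x + y + 3, LT = x.
f_2 = -7x + 10y^2 + 5y - 75, LT = x.
f_3 = -3y^2 - 11y - 6, LT = y^2.

S(f_1,f_2): lcm = x. S = 10/7y^2 + 33/56y - 621/56.
  leading term y^2: subtract (-10/21)·f_3 from 10/7y^2 + 33/56y - 621/56 → -781/168y - 781/56
  leading term y: no divisor's leading term divides it; move -781/168y to the remainder.
  leading term 1: no divisor's leading term divides it; move -781/56 to the remainder.
  remainder -781/168y - 781/56 ≠ 0; add h_4 = -781/168y - 781/56 to the basis.

The other S-polynomials (S(f_1,f_3), S(f_2,f_3), S(f_1,h_4), S(f_2,h_4), S(f_3,h_4)) all reduce to 0 modulo the current basis, so we have a Gröbner basis.
Inter-reduce: drop elements whose leading term is divisible by another's, tail-reduce, and make monic.
Reduced Gröbner basis: {x, y + 3}.

From the last basis element, y + 3 = 0, so y takes values in {-3}. Each choice, substituted upward through the basis, yields the corresponding point(s) of the solution set.
  y = -3: the earlier basis element becomes x = 0, giving x = 0 — point (0, -3).
Check: every point annihilates each of the original generators.

{(0, -3)}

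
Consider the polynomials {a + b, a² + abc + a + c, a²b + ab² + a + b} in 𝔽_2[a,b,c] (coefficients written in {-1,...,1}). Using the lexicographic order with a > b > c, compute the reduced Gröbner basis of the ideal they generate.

Buchberger's algorithm terminates because the ascending chain of leading-term ideals stabilizes.

f_1 = a + b, LT = a.
f_2 = a² + abc + a + c, LT = a².
f_3 = a²b + ab² + a + b, LT = a²b.

S(f_1,f_2): lcm = a². S = abc + ab + a + c.
  leading term abc: subtract (bc)·f_1 from abc + ab + a + c → ab + a + b²c + c
  leading term ab: subtract (b)·f_1 from ab + a + b²c + c → a + b²c + b² + c
  leading term a: subtract (1)·f_1 from a + b²c + b² + c → b²c + b² + b + c
  leading term b²c: no divisor's leading term divides it; move b²c to the remainder.
  leading term b²: no divisor's leading term divides it; move b² to the remainder.
  leading term b: no divisor's leading term divides it; move b to the remainder.
  leading term c: no divisor's leading term divides it; move c to the remainder.
  remainder b²c + b² + b + c ≠ 0; add g_4 = b²c + b² + b + c to the basis.

The other S-polynomials (S(f_1,f_3), S(f_2,f_3), S(f_1,g_4), S(f_2,g_4), S(f_3,g_4)) all reduce to 0 modulo the current basis, so we have a Gröbner basis.
Inter-reduce: drop elements whose leading term is divisible by another's, tail-reduce, and make monic.

G = {a + b, b²c + b² + b + c}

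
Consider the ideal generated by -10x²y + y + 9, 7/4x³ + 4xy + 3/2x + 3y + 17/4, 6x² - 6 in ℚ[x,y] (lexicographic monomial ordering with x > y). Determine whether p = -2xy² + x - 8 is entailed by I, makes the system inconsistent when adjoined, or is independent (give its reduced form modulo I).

First compute the reduced Gröbner basis of I by Buchberger's algorithm.
f_1 = -10x²y + y + 9, LT = x²y.
f_2 = 7/4x³ + 4xy + 3/2x + 3y + 17/4, LT = x³.
f_3 = 6x² - 6, LT = x².

S(f_1,f_2): lcm = x³y. S = -16/7xy² - 67/70xy - 9/10x - 12/7y² - 17/7y.
  reduce S modulo (f_1, f_2, f_3):
  remainder -16/7xy² - 67/70xy - 9/10x - 12/7y² - 17/7y ≠ 0; add h_4 = -16/7xy² - 67/70xy - 9/10x - 12/7y² - 17/7y to the basis.

S(f_1,f_3): lcm = x²y. S = 9/10y - 9/10.
  reduce S modulo (f_1, f_2, f_3, h_4):
  remainder 9/10y - 9/10 ≠ 0; add h_5 = 9/10y - 9/10 to the basis.

S(f_2,f_3): lcm = x³. S = 16/7xy + 13/7x + 12/7y + 17/7.
  reduce S modulo (f_1, f_2, f_3, h_4, h_5):
  remainder 29/7x + 29/7 ≠ 0; add h_6 = 29/7x + 29/7 to the basis.

The other S-polynomials (S(f_1,h_4), S(f_2,h_4), S(f_3,h_4), S(f_1,h_5), S(f_2,h_5), S(f_3,h_5), S(h_4,h_5), S(f_1,h_6), S(f_2,h_6), S(f_3,h_6), S(h_4,h_6), S(h_5,h_6)) all reduce to 0 modulo the current basis, so we have a Gröbner basis.
Inter-reduce: drop elements whose leading term is divisible by another's, tail-reduce, and make monic.
Reduced Gröbner basis: {x + 1, y - 1}.
Label its elements g_1 = x + 1, g_2 = y - 1.

Reduce p = -2xy² + x - 8 modulo G:
  leading term xy²: subtract (-2y²)·g_1 from -2xy² + x - 8 → x + 2y² - 8
  leading term x: subtract (1)·g_1 from x + 2y² - 8 → 2y² - 9
  leading term y²: subtract (2y)·g_2 from 2y² - 9 → 2y - 9
  leading term y: subtract (2)·g_2 from 2y - 9 → -7
  leading term 1: no divisor's leading term divides it; move -7 to the remainder.
  normal form = -7.
The normal form is nonzero, so p ∉ I. Since p minus its normal form lies in I, I + (p) = I + (r) where r = -7; decide whether this ideal is the whole ring.
Here r = -7 is a nonzero constant, hence a unit: 1 ∈ I + (p), the Gröbner basis of I + (p) is {1}, and the enlarged system has no common solution — adjoining p is inconsistent.

Adjoining -2xy² + x - 8 makes the ideal the whole ring: the system is inconsistent.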